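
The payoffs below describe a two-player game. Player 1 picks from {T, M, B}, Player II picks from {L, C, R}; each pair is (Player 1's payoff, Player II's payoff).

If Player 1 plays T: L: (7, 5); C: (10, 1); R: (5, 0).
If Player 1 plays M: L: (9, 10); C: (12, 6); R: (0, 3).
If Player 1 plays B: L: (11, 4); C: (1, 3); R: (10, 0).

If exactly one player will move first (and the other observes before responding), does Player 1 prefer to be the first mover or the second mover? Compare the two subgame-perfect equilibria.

second

If Player 1 leads: Player II's best replies are T→L, M→L, B→L; Player 1's induced payoffs 7, 9, 11; outcome (B, L), payoffs (11, 4).
If Player II leads: Player 1's best replies are L→B, C→M, R→B; Player II's induced payoffs 4, 6, 0; outcome (M, C), payoffs (12, 6).
Player 1 gets 11 moving first and 12 moving second, so Player 1 prefers to move second.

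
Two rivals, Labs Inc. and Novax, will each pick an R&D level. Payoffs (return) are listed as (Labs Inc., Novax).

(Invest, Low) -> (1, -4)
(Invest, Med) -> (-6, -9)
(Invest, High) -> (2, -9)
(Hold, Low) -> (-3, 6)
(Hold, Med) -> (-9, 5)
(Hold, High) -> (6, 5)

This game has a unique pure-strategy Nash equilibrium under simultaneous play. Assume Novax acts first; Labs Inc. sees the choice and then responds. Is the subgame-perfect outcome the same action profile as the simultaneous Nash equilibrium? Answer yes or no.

Backward induction with Novax moving first.
- Low → Labs Inc. plays Invest (best of 1, -3); Novax gets -4.
- Med → Labs Inc. plays Invest (best of -6, -9); Novax gets -9.
- High → Labs Inc. plays Hold (best of 2, 6); Novax gets 5.
Novax's induced payoffs are -4, -9, 5, so Novax commits to High. Subgame-perfect outcome: (Hold, High) with payoffs (6, 5).
For the simultaneous game, intersect best replies.
Labs Inc.'s best replies: Low→Invest; Med→Invest; High→Hold.
Novax's best replies: Invest→Low; Hold→Low.
Only (Invest, Low) has each player best-responding; Nash payoffs (1, -4).
Sequential outcome (Hold, High) differs from the Nash profile (Invest, Low).

no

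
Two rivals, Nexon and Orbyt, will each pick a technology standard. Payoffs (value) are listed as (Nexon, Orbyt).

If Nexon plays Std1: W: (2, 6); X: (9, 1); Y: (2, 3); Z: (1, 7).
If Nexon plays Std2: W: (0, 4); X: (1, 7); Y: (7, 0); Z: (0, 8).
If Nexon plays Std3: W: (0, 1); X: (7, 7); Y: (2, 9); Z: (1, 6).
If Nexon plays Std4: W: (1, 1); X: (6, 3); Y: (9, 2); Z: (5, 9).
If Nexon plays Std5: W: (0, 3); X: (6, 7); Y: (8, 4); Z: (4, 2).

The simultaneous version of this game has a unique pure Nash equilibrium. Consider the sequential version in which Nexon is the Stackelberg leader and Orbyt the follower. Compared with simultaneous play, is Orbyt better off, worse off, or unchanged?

worse off

Backward induction with Nexon moving first.
- Std1 → Orbyt plays Z (best of 6, 1, 3, 7); Nexon gets 1.
- Std2 → Orbyt plays Z (best of 4, 7, 0, 8); Nexon gets 0.
- Std3 → Orbyt plays Y (best of 1, 7, 9, 6); Nexon gets 2.
- Std4 → Orbyt plays Z (best of 1, 3, 2, 9); Nexon gets 5.
- Std5 → Orbyt plays X (best of 3, 7, 4, 2); Nexon gets 6.
Among 1, 0, 2, 5, 6, the best is 6 at Std5. Subgame-perfect outcome: (Std5, X) with payoffs (6, 7).
Now find the simultaneous Nash equilibrium.
Nexon's best replies: W→Std1; X→Std1; Y→Std4; Z→Std4.
Orbyt's best replies: Std1→Z; Std2→Z; Std3→Y; Std4→Z; Std5→X.
The unique mutual best reply is (Std4, Z), giving (5, 9).
Orbyt earns 7 sequentially versus 9 at the Nash outcome: worse off.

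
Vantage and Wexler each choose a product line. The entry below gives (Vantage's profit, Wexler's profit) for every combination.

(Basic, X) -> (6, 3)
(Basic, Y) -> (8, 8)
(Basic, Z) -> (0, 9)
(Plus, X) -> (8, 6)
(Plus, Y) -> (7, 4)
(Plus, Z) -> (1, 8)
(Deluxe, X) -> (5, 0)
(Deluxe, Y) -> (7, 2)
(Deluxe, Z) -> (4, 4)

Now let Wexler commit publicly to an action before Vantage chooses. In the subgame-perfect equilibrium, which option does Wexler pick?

Y

Work backward from Vantage's decision.
- X: BR = Plus, leader payoff 6.
- Y: BR = Basic, leader payoff 8.
- Z: BR = Deluxe, leader payoff 4.
Maximizing over 6, 8, 4, Wexler chooses Y. Subgame-perfect outcome: (Basic, Y) with payoffs (8, 8).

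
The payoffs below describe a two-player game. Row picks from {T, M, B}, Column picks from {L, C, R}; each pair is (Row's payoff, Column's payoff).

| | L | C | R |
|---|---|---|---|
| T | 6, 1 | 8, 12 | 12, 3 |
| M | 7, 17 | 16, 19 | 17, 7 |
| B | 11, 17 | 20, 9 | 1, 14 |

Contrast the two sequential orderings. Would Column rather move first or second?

If Row leads: Column's best replies are T→C, M→C, B→L; Row's induced payoffs 8, 16, 11; outcome (M, C), payoffs (16, 19).
If Column leads: Row's best replies are L→B, C→B, R→M; Column's induced payoffs 17, 9, 7; outcome (B, L), payoffs (11, 17).
Column gets 17 moving first and 19 moving second, so Column prefers to move second.

second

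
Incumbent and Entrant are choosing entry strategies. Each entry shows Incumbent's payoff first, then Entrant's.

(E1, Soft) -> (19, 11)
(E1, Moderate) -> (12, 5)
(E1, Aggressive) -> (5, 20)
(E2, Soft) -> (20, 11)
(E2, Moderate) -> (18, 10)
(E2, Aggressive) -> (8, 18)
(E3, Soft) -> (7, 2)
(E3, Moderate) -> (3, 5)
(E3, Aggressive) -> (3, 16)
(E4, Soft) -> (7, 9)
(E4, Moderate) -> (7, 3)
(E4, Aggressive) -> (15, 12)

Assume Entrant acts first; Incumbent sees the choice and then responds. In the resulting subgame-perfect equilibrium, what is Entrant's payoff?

12

Solve by backward induction (Entrant leads).
- Soft: Incumbent compares 19, 20, 7, 7 and picks E2; Entrant would get 11.
- Moderate: Incumbent compares 12, 18, 3, 7 and picks E2; Entrant would get 10.
- Aggressive: Incumbent compares 5, 8, 3, 15 and picks E4; Entrant would get 12.
Entrant's induced payoffs are 11, 10, 12, so Entrant commits to Aggressive. Subgame-perfect outcome: (E4, Aggressive) with payoffs (15, 12).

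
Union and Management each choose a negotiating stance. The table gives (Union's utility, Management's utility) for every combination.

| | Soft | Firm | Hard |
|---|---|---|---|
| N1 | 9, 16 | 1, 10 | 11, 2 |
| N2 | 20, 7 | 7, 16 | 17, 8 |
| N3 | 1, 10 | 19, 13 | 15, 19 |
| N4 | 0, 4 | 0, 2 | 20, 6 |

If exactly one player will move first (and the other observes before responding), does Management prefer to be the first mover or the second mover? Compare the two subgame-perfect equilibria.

If Union leads: Management's best replies are N1→Soft, N2→Firm, N3→Hard, N4→Hard; Union's induced payoffs 9, 7, 15, 20; outcome (N4, Hard), payoffs (20, 6).
If Management leads: Union's best replies are Soft→N2, Firm→N3, Hard→N4; Management's induced payoffs 7, 13, 6; outcome (N3, Firm), payoffs (19, 13).
Management gets 13 moving first and 6 moving second, so Management prefers to move first.

first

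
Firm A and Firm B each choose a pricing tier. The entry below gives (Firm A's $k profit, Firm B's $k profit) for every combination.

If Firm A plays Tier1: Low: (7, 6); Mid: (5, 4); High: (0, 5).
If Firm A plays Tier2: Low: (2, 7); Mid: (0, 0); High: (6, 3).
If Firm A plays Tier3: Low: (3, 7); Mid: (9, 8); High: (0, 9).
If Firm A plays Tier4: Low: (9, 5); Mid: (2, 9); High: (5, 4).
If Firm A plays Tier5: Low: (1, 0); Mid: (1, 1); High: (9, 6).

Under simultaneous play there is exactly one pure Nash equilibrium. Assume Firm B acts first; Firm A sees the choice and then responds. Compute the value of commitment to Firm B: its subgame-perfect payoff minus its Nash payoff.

2

Work backward from Firm A's decision.
- Low: BR = Tier4, leader payoff 5.
- Mid: BR = Tier3, leader payoff 8.
- High: BR = Tier5, leader payoff 6.
Firm B's induced payoffs are 5, 8, 6, so Firm B commits to Mid. Subgame-perfect outcome: (Tier3, Mid) with payoffs (9, 8).
Under simultaneous play:
Firm A's best replies: Low→Tier4; Mid→Tier3; High→Tier5.
Firm B's best replies: Tier1→Low; Tier2→Low; Tier3→High; Tier4→Mid; Tier5→High.
Only (Tier5, High) has each player best-responding; Nash payoffs (9, 6).
Firm B's commitment gain: 8 − 6 = 2.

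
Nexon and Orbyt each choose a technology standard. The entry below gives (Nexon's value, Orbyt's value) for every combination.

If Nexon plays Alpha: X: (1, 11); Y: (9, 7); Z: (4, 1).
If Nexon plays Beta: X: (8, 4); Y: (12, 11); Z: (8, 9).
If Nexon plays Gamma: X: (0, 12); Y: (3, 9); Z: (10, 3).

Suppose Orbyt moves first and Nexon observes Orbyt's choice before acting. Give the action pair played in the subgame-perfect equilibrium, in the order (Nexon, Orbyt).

Work backward from Nexon's decision.
- X: BR = Beta, leader payoff 4.
- Y: BR = Beta, leader payoff 11.
- Z: BR = Gamma, leader payoff 3.
Maximizing over 4, 11, 3, Orbyt chooses Y. Subgame-perfect outcome: (Beta, Y) with payoffs (12, 11).

(Beta, Y)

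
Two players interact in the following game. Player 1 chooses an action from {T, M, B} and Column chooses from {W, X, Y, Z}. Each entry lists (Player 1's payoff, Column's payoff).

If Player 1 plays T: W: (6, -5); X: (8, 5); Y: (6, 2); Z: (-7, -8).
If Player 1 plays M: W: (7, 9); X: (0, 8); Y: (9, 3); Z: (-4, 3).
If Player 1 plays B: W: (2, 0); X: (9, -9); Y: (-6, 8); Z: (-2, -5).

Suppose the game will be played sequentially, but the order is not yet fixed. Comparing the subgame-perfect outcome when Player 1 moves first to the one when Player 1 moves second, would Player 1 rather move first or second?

If Player 1 leads: Column's best replies are T→X, M→W, B→Y; Player 1's induced payoffs 8, 7, -6; outcome (T, X), payoffs (8, 5).
If Column leads: Player 1's best replies are W→M, X→B, Y→M, Z→B; Column's induced payoffs 9, -9, 3, -5; outcome (M, W), payoffs (7, 9).
Player 1 gets 8 moving first and 7 moving second, so Player 1 prefers to move first.

first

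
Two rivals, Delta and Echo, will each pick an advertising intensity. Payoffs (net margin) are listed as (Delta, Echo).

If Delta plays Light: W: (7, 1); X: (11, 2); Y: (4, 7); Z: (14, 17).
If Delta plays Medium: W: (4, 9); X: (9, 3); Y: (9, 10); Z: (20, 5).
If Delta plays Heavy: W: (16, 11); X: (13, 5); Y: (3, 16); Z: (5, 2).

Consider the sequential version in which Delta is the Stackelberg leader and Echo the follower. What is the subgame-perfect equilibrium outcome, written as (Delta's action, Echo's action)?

(Light, Z)

Backward induction with Delta moving first.
- Light → Echo plays Z (best of 1, 2, 7, 17); Delta gets 14.
- Medium → Echo plays Y (best of 9, 3, 10, 5); Delta gets 9.
- Heavy → Echo plays Y (best of 11, 5, 16, 2); Delta gets 3.
Among 14, 9, 3, the best is 14 at Light. Subgame-perfect outcome: (Light, Z) with payoffs (14, 17).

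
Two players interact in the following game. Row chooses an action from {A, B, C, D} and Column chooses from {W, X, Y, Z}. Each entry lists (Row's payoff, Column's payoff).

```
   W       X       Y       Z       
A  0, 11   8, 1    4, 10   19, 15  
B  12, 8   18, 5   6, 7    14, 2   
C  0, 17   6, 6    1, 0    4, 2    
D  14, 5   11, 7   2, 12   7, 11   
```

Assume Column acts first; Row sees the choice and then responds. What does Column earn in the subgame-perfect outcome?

Backward induction with Column moving first.
- W: BR = D, leader payoff 5.
- X: BR = B, leader payoff 5.
- Y: BR = B, leader payoff 7.
- Z: BR = A, leader payoff 15.
Column's induced payoffs are 5, 5, 7, 15, so Column commits to Z. Subgame-perfect outcome: (A, Z) with payoffs (19, 15).

15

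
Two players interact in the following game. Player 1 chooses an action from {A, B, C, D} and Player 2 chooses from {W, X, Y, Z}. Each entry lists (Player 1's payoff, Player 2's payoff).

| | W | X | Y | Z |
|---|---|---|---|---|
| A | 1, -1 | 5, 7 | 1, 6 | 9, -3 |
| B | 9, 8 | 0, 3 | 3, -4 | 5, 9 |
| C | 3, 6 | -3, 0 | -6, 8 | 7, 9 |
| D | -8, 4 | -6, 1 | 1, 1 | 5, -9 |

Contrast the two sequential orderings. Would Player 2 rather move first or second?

If Player 1 leads: Player 2's best replies are A→X, B→Z, C→Z, D→W; Player 1's induced payoffs 5, 5, 7, -8; outcome (C, Z), payoffs (7, 9).
If Player 2 leads: Player 1's best replies are W→B, X→A, Y→B, Z→A; Player 2's induced payoffs 8, 7, -4, -3; outcome (B, W), payoffs (9, 8).
Player 2 gets 8 moving first and 9 moving second, so Player 2 prefers to move second.

second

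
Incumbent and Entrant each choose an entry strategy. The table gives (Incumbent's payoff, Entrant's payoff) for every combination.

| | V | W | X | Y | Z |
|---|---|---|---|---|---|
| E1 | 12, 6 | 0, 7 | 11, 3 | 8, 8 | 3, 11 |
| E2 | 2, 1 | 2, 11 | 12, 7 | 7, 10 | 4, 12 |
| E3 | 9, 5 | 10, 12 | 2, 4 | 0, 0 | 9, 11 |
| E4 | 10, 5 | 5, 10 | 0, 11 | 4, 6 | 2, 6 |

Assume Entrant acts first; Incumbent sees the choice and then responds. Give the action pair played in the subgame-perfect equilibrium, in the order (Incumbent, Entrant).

(E3, W)

Backward induction with Entrant moving first.
- V → Incumbent plays E1 (best of 12, 2, 9, 10); Entrant gets 6.
- W → Incumbent plays E3 (best of 0, 2, 10, 5); Entrant gets 12.
- X → Incumbent plays E2 (best of 11, 12, 2, 0); Entrant gets 7.
- Y → Incumbent plays E1 (best of 8, 7, 0, 4); Entrant gets 8.
- Z → Incumbent plays E3 (best of 3, 4, 9, 2); Entrant gets 11.
Maximizing over 6, 12, 7, 8, 11, Entrant chooses W. Subgame-perfect outcome: (E3, W) with payoffs (10, 12).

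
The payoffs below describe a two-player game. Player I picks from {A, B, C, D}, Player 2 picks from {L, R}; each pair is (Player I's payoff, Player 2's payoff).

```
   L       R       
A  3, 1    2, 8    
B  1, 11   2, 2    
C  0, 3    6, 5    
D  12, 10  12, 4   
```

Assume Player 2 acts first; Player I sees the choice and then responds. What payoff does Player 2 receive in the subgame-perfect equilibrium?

Player I best-responds to each possible Player 2 move:
- L: BR = D, leader payoff 10.
- R: BR = D, leader payoff 4.
Player 2's induced payoffs are 10, 4, so Player 2 commits to L. Subgame-perfect outcome: (D, L) with payoffs (12, 10).

10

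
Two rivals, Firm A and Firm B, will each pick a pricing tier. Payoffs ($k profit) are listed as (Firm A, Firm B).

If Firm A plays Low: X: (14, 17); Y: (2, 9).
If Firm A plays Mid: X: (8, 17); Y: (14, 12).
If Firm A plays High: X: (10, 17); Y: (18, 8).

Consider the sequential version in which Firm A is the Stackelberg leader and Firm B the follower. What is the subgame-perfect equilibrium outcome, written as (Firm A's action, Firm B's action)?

(Low, X)

Firm B best-responds to each possible Firm A move:
- Low: Firm B compares 17, 9 and picks X; Firm A would get 14.
- Mid: Firm B compares 17, 12 and picks X; Firm A would get 8.
- High: Firm B compares 17, 8 and picks X; Firm A would get 10.
Among 14, 8, 10, the best is 14 at Low. Subgame-perfect outcome: (Low, X) with payoffs (14, 17).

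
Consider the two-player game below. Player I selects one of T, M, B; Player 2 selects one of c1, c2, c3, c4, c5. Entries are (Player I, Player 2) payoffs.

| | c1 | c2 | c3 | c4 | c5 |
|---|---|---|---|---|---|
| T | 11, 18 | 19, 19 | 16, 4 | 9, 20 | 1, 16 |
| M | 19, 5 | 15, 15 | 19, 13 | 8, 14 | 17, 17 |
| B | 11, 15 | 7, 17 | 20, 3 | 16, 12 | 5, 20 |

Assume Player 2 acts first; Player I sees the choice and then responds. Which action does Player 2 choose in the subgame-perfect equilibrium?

c2

Backward induction with Player 2 moving first.
- c1 → Player I plays M (best of 11, 19, 11); Player 2 gets 5.
- c2 → Player I plays T (best of 19, 15, 7); Player 2 gets 19.
- c3 → Player I plays B (best of 16, 19, 20); Player 2 gets 3.
- c4 → Player I plays B (best of 9, 8, 16); Player 2 gets 12.
- c5 → Player I plays M (best of 1, 17, 5); Player 2 gets 17.
Among 5, 19, 3, 12, 17, the best is 19 at c2. Subgame-perfect outcome: (T, c2) with payoffs (19, 19).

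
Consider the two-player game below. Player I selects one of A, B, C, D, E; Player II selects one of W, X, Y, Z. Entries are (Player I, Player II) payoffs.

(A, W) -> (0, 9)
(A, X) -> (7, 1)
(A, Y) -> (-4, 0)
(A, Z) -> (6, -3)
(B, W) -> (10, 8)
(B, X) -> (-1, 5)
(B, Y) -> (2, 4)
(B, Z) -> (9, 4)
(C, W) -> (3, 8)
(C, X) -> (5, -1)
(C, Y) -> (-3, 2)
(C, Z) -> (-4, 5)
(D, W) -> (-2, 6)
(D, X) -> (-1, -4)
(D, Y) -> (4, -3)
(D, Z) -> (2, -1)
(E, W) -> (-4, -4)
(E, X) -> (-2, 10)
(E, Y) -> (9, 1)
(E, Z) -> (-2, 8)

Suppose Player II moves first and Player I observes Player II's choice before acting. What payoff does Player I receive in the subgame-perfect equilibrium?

10

Work backward from Player I's decision.
- W → Player I plays B (best of 0, 10, 3, -2, -4); Player II gets 8.
- X → Player I plays A (best of 7, -1, 5, -1, -2); Player II gets 1.
- Y → Player I plays E (best of -4, 2, -3, 4, 9); Player II gets 1.
- Z → Player I plays B (best of 6, 9, -4, 2, -2); Player II gets 4.
Among 8, 1, 1, 4, the best is 8 at W. Subgame-perfect outcome: (B, W) with payoffs (10, 8).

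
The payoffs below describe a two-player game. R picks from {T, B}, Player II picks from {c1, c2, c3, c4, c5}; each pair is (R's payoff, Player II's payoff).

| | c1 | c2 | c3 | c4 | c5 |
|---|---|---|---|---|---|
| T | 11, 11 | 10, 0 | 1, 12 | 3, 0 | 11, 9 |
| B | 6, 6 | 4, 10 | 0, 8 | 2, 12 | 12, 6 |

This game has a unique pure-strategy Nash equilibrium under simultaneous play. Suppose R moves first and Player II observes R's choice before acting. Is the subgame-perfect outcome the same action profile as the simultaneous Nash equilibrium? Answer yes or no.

no

Player II best-responds to each possible R move:
- T → Player II plays c3 (best of 11, 0, 12, 0, 9); R gets 1.
- B → Player II plays c4 (best of 6, 10, 8, 12, 6); R gets 2.
R's induced payoffs are 1, 2, so R commits to B. Subgame-perfect outcome: (B, c4) with payoffs (2, 12).
Now find the simultaneous Nash equilibrium.
R's best replies: c1→T; c2→T; c3→T; c4→T; c5→B.
Player II's best replies: T→c3; B→c4.
The unique mutual best reply is (T, c3), giving (1, 12).
Sequential outcome (B, c4) differs from the Nash profile (T, c3).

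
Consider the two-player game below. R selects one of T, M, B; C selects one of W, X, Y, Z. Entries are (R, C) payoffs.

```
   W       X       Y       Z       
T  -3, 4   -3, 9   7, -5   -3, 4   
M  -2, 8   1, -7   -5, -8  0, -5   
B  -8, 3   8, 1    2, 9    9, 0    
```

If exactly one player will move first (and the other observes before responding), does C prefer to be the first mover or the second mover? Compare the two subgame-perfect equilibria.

second

If R leads: C's best replies are T→X, M→W, B→Y; R's induced payoffs -3, -2, 2; outcome (B, Y), payoffs (2, 9).
If C leads: R's best replies are W→M, X→B, Y→T, Z→B; C's induced payoffs 8, 1, -5, 0; outcome (M, W), payoffs (-2, 8).
C gets 8 moving first and 9 moving second, so C prefers to move second.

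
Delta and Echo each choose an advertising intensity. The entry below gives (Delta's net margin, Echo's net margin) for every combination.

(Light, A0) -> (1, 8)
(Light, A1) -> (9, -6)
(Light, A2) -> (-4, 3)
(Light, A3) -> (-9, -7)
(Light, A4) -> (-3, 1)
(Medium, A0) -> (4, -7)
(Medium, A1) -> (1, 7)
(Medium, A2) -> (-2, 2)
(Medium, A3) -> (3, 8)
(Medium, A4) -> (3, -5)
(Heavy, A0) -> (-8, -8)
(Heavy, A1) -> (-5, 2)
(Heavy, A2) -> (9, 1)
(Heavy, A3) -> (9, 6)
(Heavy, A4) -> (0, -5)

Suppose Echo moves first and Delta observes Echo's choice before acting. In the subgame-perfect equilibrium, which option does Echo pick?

A3

Solve by backward induction (Echo leads).
- A0: BR = Medium, leader payoff -7.
- A1: BR = Light, leader payoff -6.
- A2: BR = Heavy, leader payoff 1.
- A3: BR = Heavy, leader payoff 6.
- A4: BR = Medium, leader payoff -5.
Among -7, -6, 1, 6, -5, the best is 6 at A3. Subgame-perfect outcome: (Heavy, A3) with payoffs (9, 6).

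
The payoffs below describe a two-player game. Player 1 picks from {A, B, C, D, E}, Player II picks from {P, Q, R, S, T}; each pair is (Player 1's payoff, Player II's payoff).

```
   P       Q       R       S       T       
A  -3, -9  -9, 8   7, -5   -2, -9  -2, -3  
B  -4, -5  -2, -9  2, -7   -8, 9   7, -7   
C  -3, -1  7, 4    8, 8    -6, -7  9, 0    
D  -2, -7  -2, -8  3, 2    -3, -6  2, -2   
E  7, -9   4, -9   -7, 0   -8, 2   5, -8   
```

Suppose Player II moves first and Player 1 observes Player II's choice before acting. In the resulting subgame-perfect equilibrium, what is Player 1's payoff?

8

Solve by backward induction (Player II leads).
- P: BR = E, leader payoff -9.
- Q: BR = C, leader payoff 4.
- R: BR = C, leader payoff 8.
- S: BR = A, leader payoff -9.
- T: BR = C, leader payoff 0.
Player II's induced payoffs are -9, 4, 8, -9, 0, so Player II commits to R. Subgame-perfect outcome: (C, R) with payoffs (8, 8).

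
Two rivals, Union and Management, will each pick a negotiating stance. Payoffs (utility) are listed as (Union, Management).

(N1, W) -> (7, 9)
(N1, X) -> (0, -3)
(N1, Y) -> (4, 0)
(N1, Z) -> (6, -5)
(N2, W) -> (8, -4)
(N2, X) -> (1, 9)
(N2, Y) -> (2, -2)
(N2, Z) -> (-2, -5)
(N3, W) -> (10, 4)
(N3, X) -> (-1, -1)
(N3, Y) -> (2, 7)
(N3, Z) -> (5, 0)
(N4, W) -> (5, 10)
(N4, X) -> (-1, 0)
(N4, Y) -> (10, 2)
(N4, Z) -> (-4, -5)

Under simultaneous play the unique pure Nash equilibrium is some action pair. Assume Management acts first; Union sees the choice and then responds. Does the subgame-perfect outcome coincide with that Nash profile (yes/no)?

Work backward from Union's decision.
- W → Union plays N3 (best of 7, 8, 10, 5); Management gets 4.
- X → Union plays N2 (best of 0, 1, -1, -1); Management gets 9.
- Y → Union plays N4 (best of 4, 2, 2, 10); Management gets 2.
- Z → Union plays N1 (best of 6, -2, 5, -4); Management gets -5.
Management's induced payoffs are 4, 9, 2, -5, so Management commits to X. Subgame-perfect outcome: (N2, X) with payoffs (1, 9).
Now find the simultaneous Nash equilibrium.
Union's best replies: W→N3; X→N2; Y→N4; Z→N1.
Management's best replies: N1→W; N2→X; N3→Y; N4→W.
Only (N2, X) has each player best-responding; Nash payoffs (1, 9).
Sequential outcome (N2, X) coincides with the Nash profile (N2, X).

yes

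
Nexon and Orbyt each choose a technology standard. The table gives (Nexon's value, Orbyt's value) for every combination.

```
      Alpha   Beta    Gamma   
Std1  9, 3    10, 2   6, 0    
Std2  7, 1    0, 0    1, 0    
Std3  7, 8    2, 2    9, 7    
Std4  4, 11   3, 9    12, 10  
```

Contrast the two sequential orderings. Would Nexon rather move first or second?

second

If Nexon leads: Orbyt's best replies are Std1→Alpha, Std2→Alpha, Std3→Alpha, Std4→Alpha; Nexon's induced payoffs 9, 7, 7, 4; outcome (Std1, Alpha), payoffs (9, 3).
If Orbyt leads: Nexon's best replies are Alpha→Std1, Beta→Std1, Gamma→Std4; Orbyt's induced payoffs 3, 2, 10; outcome (Std4, Gamma), payoffs (12, 10).
Nexon gets 9 moving first and 12 moving second, so Nexon prefers to move second.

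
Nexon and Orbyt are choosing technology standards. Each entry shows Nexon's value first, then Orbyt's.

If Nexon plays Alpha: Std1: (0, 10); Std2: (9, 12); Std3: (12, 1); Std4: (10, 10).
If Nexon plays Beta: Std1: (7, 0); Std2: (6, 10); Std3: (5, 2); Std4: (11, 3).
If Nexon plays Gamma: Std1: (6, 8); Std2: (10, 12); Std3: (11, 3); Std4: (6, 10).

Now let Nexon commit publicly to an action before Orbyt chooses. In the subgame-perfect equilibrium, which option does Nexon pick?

Work backward from Orbyt's decision.
- Alpha: Orbyt compares 10, 12, 1, 10 and picks Std2; Nexon would get 9.
- Beta: Orbyt compares 0, 10, 2, 3 and picks Std2; Nexon would get 6.
- Gamma: Orbyt compares 8, 12, 3, 10 and picks Std2; Nexon would get 10.
Nexon's induced payoffs are 9, 6, 10, so Nexon commits to Gamma. Subgame-perfect outcome: (Gamma, Std2) with payoffs (10, 12).

Gamma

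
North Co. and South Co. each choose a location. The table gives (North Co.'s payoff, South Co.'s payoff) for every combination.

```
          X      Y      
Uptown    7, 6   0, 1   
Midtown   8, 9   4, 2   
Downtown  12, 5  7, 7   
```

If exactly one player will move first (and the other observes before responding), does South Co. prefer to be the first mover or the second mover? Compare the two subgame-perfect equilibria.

second

If North Co. leads: South Co.'s best replies are Uptown→X, Midtown→X, Downtown→Y; North Co.'s induced payoffs 7, 8, 7; outcome (Midtown, X), payoffs (8, 9).
If South Co. leads: North Co.'s best replies are X→Downtown, Y→Downtown; South Co.'s induced payoffs 5, 7; outcome (Downtown, Y), payoffs (7, 7).
South Co. gets 7 moving first and 9 moving second, so South Co. prefers to move second.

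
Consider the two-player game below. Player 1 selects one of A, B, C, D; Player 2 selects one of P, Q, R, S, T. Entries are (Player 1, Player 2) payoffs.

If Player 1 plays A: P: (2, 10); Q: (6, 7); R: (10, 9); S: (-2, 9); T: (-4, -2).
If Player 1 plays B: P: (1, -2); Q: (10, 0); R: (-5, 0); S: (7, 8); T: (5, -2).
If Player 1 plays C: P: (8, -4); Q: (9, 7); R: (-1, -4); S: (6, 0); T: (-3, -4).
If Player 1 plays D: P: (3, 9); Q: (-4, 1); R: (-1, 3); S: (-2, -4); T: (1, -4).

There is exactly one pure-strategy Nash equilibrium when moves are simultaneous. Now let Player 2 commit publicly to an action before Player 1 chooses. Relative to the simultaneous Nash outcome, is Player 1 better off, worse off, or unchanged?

Work backward from Player 1's decision.
- P → Player 1 plays C (best of 2, 1, 8, 3); Player 2 gets -4.
- Q → Player 1 plays B (best of 6, 10, 9, -4); Player 2 gets 0.
- R → Player 1 plays A (best of 10, -5, -1, -1); Player 2 gets 9.
- S → Player 1 plays B (best of -2, 7, 6, -2); Player 2 gets 8.
- T → Player 1 plays B (best of -4, 5, -3, 1); Player 2 gets -2.
Among -4, 0, 9, 8, -2, the best is 9 at R. Subgame-perfect outcome: (A, R) with payoffs (10, 9).
For the simultaneous game, intersect best replies.
Player 1's best replies: P→C; Q→B; R→A; S→B; T→B.
Player 2's best replies: A→P; B→S; C→Q; D→P.
The unique mutual best reply is (B, S), giving (7, 8).
Player 1 earns 10 sequentially versus 7 at the Nash outcome: better off.

better off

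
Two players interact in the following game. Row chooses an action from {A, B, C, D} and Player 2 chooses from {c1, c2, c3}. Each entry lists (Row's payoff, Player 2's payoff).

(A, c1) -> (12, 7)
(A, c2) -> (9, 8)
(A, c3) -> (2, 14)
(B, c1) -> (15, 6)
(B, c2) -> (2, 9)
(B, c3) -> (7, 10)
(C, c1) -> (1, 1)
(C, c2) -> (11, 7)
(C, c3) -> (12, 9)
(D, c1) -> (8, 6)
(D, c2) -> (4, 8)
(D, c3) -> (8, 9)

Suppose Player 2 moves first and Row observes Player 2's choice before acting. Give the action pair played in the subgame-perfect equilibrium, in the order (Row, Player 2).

Backward induction with Player 2 moving first.
- c1 → Row plays B (best of 12, 15, 1, 8); Player 2 gets 6.
- c2 → Row plays C (best of 9, 2, 11, 4); Player 2 gets 7.
- c3 → Row plays C (best of 2, 7, 12, 8); Player 2 gets 9.
Among 6, 7, 9, the best is 9 at c3. Subgame-perfect outcome: (C, c3) with payoffs (12, 9).

(C, c3)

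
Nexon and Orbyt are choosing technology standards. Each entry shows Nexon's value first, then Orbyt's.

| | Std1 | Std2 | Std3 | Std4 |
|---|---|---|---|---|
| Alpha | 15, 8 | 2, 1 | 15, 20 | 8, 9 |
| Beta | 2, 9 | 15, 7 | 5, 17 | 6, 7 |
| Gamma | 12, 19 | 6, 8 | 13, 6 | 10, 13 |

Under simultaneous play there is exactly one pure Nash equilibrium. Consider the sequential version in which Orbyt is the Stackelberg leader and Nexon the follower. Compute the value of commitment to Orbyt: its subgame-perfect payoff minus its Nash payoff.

Backward induction with Orbyt moving first.
- Std1: Nexon compares 15, 2, 12 and picks Alpha; Orbyt would get 8.
- Std2: Nexon compares 2, 15, 6 and picks Beta; Orbyt would get 7.
- Std3: Nexon compares 15, 5, 13 and picks Alpha; Orbyt would get 20.
- Std4: Nexon compares 8, 6, 10 and picks Gamma; Orbyt would get 13.
Among 8, 7, 20, 13, the best is 20 at Std3. Subgame-perfect outcome: (Alpha, Std3) with payoffs (15, 20).
For the simultaneous game, intersect best replies.
Nexon's best replies: Std1→Alpha; Std2→Beta; Std3→Alpha; Std4→Gamma.
Orbyt's best replies: Alpha→Std3; Beta→Std3; Gamma→Std1.
Only (Alpha, Std3) has each player best-responding; Nash payoffs (15, 20).
Orbyt's commitment gain: 20 − 20 = 0.

0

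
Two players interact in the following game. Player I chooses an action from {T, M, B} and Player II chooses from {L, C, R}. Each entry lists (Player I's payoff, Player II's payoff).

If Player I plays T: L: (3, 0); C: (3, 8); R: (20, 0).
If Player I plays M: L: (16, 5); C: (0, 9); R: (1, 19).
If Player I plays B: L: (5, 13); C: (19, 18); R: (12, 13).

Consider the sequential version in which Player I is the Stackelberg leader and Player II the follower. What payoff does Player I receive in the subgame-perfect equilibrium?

Solve by backward induction (Player I leads).
- T: Player II compares 0, 8, 0 and picks C; Player I would get 3.
- M: Player II compares 5, 9, 19 and picks R; Player I would get 1.
- B: Player II compares 13, 18, 13 and picks C; Player I would get 19.
Maximizing over 3, 1, 19, Player I chooses B. Subgame-perfect outcome: (B, C) with payoffs (19, 18).

19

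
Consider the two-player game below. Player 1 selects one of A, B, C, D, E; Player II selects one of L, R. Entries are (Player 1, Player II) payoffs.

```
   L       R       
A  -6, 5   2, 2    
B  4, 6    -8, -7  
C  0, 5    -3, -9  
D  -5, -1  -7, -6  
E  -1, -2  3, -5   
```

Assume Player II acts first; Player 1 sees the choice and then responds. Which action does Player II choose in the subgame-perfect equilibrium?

L

Player 1 best-responds to each possible Player II move:
- L → Player 1 plays B (best of -6, 4, 0, -5, -1); Player II gets 6.
- R → Player 1 plays E (best of 2, -8, -3, -7, 3); Player II gets -5.
Among 6, -5, the best is 6 at L. Subgame-perfect outcome: (B, L) with payoffs (4, 6).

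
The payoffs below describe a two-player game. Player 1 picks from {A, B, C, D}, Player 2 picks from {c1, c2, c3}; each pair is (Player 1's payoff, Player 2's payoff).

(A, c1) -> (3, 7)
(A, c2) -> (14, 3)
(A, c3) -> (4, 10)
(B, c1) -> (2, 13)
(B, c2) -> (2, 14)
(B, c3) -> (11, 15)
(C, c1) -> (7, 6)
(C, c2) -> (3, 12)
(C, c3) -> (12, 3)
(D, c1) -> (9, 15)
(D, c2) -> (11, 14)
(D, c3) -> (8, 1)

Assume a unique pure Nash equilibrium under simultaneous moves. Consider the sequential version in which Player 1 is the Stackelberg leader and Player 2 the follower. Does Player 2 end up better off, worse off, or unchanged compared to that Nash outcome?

Backward induction with Player 1 moving first.
- A: BR = c3, leader payoff 4.
- B: BR = c3, leader payoff 11.
- C: BR = c2, leader payoff 3.
- D: BR = c1, leader payoff 9.
Among 4, 11, 3, 9, the best is 11 at B. Subgame-perfect outcome: (B, c3) with payoffs (11, 15).
Under simultaneous play:
Player 1's best replies: c1→D; c2→A; c3→C.
Player 2's best replies: A→c3; B→c3; C→c2; D→c1.
Only (D, c1) has each player best-responding; Nash payoffs (9, 15).
Player 2 earns 15 sequentially versus 15 at the Nash outcome: unchanged.

unchanged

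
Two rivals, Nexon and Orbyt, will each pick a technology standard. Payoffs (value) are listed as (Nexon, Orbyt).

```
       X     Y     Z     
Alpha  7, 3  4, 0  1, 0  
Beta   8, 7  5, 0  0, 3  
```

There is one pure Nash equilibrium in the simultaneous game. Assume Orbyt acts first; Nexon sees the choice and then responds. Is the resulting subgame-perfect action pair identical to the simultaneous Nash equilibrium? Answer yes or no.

Solve by backward induction (Orbyt leads).
- X: BR = Beta, leader payoff 7.
- Y: BR = Beta, leader payoff 0.
- Z: BR = Alpha, leader payoff 0.
Orbyt's induced payoffs are 7, 0, 0, so Orbyt commits to X. Subgame-perfect outcome: (Beta, X) with payoffs (8, 7).
For the simultaneous game, intersect best replies.
Nexon's best replies: X→Beta; Y→Beta; Z→Alpha.
Orbyt's best replies: Alpha→X; Beta→X.
The unique mutual best reply is (Beta, X), giving (8, 7).
Sequential outcome (Beta, X) coincides with the Nash profile (Beta, X).

yes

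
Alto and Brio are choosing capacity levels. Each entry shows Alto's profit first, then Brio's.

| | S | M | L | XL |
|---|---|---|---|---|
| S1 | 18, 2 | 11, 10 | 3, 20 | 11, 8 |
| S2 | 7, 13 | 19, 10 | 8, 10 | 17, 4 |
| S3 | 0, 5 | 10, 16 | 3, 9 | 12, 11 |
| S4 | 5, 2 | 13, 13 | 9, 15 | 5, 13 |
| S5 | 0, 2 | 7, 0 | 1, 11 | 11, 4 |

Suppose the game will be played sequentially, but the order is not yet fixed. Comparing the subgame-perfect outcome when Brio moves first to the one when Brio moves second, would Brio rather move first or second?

second

If Alto leads: Brio's best replies are S1→L, S2→S, S3→M, S4→L, S5→L; Alto's induced payoffs 3, 7, 10, 9, 1; outcome (S3, M), payoffs (10, 16).
If Brio leads: Alto's best replies are S→S1, M→S2, L→S4, XL→S2; Brio's induced payoffs 2, 10, 15, 4; outcome (S4, L), payoffs (9, 15).
Brio gets 15 moving first and 16 moving second, so Brio prefers to move second.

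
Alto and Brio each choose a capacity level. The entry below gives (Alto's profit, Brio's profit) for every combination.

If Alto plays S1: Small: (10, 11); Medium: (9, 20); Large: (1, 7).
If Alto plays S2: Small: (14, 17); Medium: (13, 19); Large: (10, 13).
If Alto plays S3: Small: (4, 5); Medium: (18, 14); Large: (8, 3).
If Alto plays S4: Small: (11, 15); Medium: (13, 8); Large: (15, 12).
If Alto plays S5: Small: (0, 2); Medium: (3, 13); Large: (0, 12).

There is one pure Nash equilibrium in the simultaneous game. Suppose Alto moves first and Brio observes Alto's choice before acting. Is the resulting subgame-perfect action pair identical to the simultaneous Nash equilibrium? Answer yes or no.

yes

Backward induction with Alto moving first.
- S1: Brio compares 11, 20, 7 and picks Medium; Alto would get 9.
- S2: Brio compares 17, 19, 13 and picks Medium; Alto would get 13.
- S3: Brio compares 5, 14, 3 and picks Medium; Alto would get 18.
- S4: Brio compares 15, 8, 12 and picks Small; Alto would get 11.
- S5: Brio compares 2, 13, 12 and picks Medium; Alto would get 3.
Among 9, 13, 18, 11, 3, the best is 18 at S3. Subgame-perfect outcome: (S3, Medium) with payoffs (18, 14).
For the simultaneous game, intersect best replies.
Alto's best replies: Small→S2; Medium→S3; Large→S4.
Brio's best replies: S1→Medium; S2→Medium; S3→Medium; S4→Small; S5→Medium.
Only (S3, Medium) has each player best-responding; Nash payoffs (18, 14).
Sequential outcome (S3, Medium) coincides with the Nash profile (S3, Medium).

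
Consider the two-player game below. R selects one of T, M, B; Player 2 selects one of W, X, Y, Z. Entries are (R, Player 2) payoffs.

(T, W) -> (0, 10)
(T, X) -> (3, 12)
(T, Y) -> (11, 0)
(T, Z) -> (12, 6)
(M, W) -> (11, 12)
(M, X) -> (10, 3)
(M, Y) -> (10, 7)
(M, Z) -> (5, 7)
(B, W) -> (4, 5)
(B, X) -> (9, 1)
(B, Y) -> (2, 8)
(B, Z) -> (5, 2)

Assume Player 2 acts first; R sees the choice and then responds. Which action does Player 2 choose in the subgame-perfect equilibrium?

W

Solve by backward induction (Player 2 leads).
- W → R plays M (best of 0, 11, 4); Player 2 gets 12.
- X → R plays M (best of 3, 10, 9); Player 2 gets 3.
- Y → R plays T (best of 11, 10, 2); Player 2 gets 0.
- Z → R plays T (best of 12, 5, 5); Player 2 gets 6.
Player 2's induced payoffs are 12, 3, 0, 6, so Player 2 commits to W. Subgame-perfect outcome: (M, W) with payoffs (11, 12).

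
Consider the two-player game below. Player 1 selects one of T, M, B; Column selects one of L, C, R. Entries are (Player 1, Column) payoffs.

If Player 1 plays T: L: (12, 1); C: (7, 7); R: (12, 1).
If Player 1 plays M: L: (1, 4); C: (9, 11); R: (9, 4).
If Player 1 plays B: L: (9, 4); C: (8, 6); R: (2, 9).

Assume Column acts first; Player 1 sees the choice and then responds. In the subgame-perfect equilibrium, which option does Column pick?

C

Player 1 best-responds to each possible Column move:
- L: Player 1 compares 12, 1, 9 and picks T; Column would get 1.
- C: Player 1 compares 7, 9, 8 and picks M; Column would get 11.
- R: Player 1 compares 12, 9, 2 and picks T; Column would get 1.
Column's induced payoffs are 1, 11, 1, so Column commits to C. Subgame-perfect outcome: (M, C) with payoffs (9, 11).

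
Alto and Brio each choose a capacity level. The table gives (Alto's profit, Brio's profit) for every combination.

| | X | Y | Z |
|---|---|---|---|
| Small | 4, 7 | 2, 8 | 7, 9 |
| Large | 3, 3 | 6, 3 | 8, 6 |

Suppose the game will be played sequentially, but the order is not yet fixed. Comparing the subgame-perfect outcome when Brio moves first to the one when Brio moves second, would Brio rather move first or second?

If Alto leads: Brio's best replies are Small→Z, Large→Z; Alto's induced payoffs 7, 8; outcome (Large, Z), payoffs (8, 6).
If Brio leads: Alto's best replies are X→Small, Y→Large, Z→Large; Brio's induced payoffs 7, 3, 6; outcome (Small, X), payoffs (4, 7).
Brio gets 7 moving first and 6 moving second, so Brio prefers to move first.

first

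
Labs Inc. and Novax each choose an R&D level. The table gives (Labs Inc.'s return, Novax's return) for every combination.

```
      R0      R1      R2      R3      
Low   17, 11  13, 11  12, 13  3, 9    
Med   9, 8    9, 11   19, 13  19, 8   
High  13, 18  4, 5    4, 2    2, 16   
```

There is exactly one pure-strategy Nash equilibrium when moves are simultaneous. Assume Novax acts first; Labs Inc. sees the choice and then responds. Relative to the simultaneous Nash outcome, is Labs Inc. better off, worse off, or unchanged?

Labs Inc. best-responds to each possible Novax move:
- R0 → Labs Inc. plays Low (best of 17, 9, 13); Novax gets 11.
- R1 → Labs Inc. plays Low (best of 13, 9, 4); Novax gets 11.
- R2 → Labs Inc. plays Med (best of 12, 19, 4); Novax gets 13.
- R3 → Labs Inc. plays Med (best of 3, 19, 2); Novax gets 8.
Novax's induced payoffs are 11, 11, 13, 8, so Novax commits to R2. Subgame-perfect outcome: (Med, R2) with payoffs (19, 13).
For the simultaneous game, intersect best replies.
Labs Inc.'s best replies: R0→Low; R1→Low; R2→Med; R3→Med.
Novax's best replies: Low→R2; Med→R2; High→R0.
Only (Med, R2) has each player best-responding; Nash payoffs (19, 13).
Labs Inc. earns 19 sequentially versus 19 at the Nash outcome: unchanged.

unchanged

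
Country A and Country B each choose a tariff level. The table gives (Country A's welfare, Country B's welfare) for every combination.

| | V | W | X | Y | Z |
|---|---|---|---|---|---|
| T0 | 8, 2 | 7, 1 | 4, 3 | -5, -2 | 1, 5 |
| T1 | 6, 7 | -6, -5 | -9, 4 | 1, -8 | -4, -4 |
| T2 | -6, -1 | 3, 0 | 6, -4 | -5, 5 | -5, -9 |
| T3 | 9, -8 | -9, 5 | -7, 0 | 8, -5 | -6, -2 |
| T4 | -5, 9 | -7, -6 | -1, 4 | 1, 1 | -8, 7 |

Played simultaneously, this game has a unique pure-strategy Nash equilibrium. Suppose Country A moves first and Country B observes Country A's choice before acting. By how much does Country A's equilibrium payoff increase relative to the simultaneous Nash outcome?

5

Solve by backward induction (Country A leads).
- T0 → Country B plays Z (best of 2, 1, 3, -2, 5); Country A gets 1.
- T1 → Country B plays V (best of 7, -5, 4, -8, -4); Country A gets 6.
- T2 → Country B plays Y (best of -1, 0, -4, 5, -9); Country A gets -5.
- T3 → Country B plays W (best of -8, 5, 0, -5, -2); Country A gets -9.
- T4 → Country B plays V (best of 9, -6, 4, 1, 7); Country A gets -5.
Country A's induced payoffs are 1, 6, -5, -9, -5, so Country A commits to T1. Subgame-perfect outcome: (T1, V) with payoffs (6, 7).
Under simultaneous play:
Country A's best replies: V→T3; W→T0; X→T2; Y→T3; Z→T0.
Country B's best replies: T0→Z; T1→V; T2→Y; T3→W; T4→V.
Only (T0, Z) has each player best-responding; Nash payoffs (1, 5).
Country A's commitment gain: 6 − 1 = 5.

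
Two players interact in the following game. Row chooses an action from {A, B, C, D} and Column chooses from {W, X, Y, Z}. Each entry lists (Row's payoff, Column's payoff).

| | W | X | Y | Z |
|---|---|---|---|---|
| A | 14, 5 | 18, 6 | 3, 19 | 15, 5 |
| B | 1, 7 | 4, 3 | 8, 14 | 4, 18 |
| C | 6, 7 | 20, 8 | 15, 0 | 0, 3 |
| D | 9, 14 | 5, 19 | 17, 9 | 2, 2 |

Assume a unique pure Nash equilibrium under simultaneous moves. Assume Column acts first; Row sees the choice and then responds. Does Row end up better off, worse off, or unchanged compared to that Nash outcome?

worse off

Row best-responds to each possible Column move:
- W: BR = A, leader payoff 5.
- X: BR = C, leader payoff 8.
- Y: BR = D, leader payoff 9.
- Z: BR = A, leader payoff 5.
Among 5, 8, 9, 5, the best is 9 at Y. Subgame-perfect outcome: (D, Y) with payoffs (17, 9).
For the simultaneous game, intersect best replies.
Row's best replies: W→A; X→C; Y→D; Z→A.
Column's best replies: A→Y; B→Z; C→X; D→X.
The unique mutual best reply is (C, X), giving (20, 8).
Row earns 17 sequentially versus 20 at the Nash outcome: worse off.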